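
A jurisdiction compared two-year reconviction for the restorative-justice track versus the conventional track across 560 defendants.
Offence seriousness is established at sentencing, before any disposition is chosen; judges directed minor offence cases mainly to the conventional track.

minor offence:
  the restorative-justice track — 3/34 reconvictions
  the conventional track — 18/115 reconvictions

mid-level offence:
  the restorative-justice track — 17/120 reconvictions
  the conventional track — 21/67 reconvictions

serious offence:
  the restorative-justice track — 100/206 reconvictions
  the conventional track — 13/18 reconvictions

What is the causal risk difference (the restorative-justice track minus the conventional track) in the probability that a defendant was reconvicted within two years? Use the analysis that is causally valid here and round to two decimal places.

-0.17

The stratified and pooled comparisons disagree (the restorative-justice track wins within each offence seriousness; the conventional track wins overall), so the answer turns on the causal role of offence seriousness.
Offence seriousness differs across dispositions for reasons unrelated to any effect of the disposition itself, and it separately predicts the outcome — a classic confounder. We must compare within offence seriousness levels.
Adjusting over the population distribution of offence seriousness: 0.266·(0.088−0.157) + 0.334·(0.142−0.313) + 0.400·(0.485−0.722) = -0.170.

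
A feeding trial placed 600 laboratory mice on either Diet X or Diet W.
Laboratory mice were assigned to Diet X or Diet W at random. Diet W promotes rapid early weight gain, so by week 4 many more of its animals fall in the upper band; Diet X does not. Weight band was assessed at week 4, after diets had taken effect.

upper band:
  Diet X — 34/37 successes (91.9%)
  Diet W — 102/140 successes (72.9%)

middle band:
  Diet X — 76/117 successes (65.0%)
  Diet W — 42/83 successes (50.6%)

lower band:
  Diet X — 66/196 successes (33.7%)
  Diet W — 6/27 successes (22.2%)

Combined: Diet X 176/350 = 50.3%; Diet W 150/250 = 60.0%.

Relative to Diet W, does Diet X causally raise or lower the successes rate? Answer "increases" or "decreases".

The distribution of week-4 weight band is itself part of what the diet does — it is an intermediate outcome. Holding it fixed would remove that part of the effect; the total effect is the pooled difference.
Pooled: Diet X 50.3% vs Diet W 60.0%; Diet W is higher overall.

decreases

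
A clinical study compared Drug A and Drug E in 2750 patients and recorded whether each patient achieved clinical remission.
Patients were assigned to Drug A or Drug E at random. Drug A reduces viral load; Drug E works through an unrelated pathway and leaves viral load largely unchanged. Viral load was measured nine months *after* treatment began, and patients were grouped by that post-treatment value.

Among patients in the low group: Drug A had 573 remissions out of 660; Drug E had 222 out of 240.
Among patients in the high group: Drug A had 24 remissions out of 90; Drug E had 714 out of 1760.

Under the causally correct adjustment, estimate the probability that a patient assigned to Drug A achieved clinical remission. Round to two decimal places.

0.80

The stratified and pooled comparisons disagree (Drug E wins within each viral load; Drug A wins overall), so the answer turns on the causal role of viral load.
Viral load lies on the pathway drug → viral load → outcome, so adjusting for it blocks the indirect effect. For the total causal effect of drug, use the unadjusted pooled rates.
So P(outcome | do(Drug A)) is just the pooled rate for Drug A: 597/750 = 0.796.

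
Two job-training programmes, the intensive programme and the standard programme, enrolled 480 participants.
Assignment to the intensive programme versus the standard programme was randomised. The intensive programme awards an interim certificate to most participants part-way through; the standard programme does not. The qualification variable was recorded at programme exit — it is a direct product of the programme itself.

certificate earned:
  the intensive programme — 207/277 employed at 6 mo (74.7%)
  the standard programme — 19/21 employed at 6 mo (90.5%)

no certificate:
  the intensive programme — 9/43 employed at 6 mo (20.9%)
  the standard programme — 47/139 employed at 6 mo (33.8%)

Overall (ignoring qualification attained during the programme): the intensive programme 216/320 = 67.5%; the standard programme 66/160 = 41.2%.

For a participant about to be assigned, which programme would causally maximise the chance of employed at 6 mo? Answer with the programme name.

The distribution of qualification attained during the programme is itself part of what the programme does — it is an intermediate outcome. Holding it fixed would remove that part of the effect; the total effect is the pooled difference.
Pooled: the intensive programme 67.5% vs the standard programme 41.2%; the intensive programme is higher overall.

the intensive programme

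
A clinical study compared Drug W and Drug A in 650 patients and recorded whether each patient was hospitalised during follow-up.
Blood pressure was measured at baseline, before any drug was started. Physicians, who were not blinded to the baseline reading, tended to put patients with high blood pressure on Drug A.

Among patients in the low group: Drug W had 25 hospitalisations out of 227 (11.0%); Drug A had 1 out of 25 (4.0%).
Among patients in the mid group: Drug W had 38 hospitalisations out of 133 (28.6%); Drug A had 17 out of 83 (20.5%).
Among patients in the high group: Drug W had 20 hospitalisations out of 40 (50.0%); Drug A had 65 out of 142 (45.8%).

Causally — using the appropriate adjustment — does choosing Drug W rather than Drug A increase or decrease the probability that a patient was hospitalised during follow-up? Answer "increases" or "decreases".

Blood pressure is set before the drug has any effect — it is not caused by the drug — and it independently drives the outcome. That makes it a confounder, so the causal comparison is within blood pressure levels.
Within each level — low: 11.0% vs 4.0%; mid: 28.6% vs 20.5%; high: 50.0% vs 45.8% — Drug A is lower every time.

increases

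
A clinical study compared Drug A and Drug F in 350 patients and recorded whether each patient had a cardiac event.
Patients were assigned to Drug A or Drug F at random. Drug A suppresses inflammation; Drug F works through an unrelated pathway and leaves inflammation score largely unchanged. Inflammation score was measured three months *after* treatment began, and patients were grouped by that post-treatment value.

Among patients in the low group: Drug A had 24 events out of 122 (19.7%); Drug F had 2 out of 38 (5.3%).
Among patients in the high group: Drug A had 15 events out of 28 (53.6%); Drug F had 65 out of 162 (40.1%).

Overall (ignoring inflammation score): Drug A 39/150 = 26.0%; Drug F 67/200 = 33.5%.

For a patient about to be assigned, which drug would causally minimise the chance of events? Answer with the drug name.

Within every inflammation score level Drug F has the lower rate, yet pooled Drug A does — Simpson's reversal.
Inflammation score here is a post-treatment variable shaped by the drug; conditioning on it would introduce bias rather than remove it. The overall comparison is the causal one.
Pooled: Drug A 26.0% vs Drug F 33.5%; Drug A is lower overall.

Drug A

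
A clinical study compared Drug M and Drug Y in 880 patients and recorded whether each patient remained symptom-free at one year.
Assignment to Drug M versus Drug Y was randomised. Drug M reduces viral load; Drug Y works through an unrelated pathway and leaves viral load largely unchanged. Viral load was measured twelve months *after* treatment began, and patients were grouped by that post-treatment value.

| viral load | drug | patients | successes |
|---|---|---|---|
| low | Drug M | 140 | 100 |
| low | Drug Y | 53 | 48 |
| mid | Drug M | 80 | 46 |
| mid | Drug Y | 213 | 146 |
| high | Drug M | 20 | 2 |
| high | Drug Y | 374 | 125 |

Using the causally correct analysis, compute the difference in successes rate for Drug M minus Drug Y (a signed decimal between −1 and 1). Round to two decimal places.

The distribution of viral load is itself part of what the drug does — it is an intermediate outcome. Holding it fixed would remove that part of the effect; the total effect is the pooled difference.
The causal difference is the pooled difference: 0.617 − 0.498 = +0.118.

+0.12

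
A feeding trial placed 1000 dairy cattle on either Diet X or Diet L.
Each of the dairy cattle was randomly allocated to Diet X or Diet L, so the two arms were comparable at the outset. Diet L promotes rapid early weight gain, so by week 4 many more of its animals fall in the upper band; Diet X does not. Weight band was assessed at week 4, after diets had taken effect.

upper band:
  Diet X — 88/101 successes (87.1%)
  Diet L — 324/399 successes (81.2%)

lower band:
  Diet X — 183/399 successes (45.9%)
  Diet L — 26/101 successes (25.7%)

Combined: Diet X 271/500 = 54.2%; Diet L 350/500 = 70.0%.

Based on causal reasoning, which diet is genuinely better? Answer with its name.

Week-4 weight band is recorded after the diet and is itself shifted by it — it sits on the causal path from diet to outcome. Conditioning on a mediator would strip out part of the effect we want; the pooled comparison gives the total causal effect.
Pooled: Diet X 54.2% vs Diet L 70.0%; Diet L is higher overall.

Diet L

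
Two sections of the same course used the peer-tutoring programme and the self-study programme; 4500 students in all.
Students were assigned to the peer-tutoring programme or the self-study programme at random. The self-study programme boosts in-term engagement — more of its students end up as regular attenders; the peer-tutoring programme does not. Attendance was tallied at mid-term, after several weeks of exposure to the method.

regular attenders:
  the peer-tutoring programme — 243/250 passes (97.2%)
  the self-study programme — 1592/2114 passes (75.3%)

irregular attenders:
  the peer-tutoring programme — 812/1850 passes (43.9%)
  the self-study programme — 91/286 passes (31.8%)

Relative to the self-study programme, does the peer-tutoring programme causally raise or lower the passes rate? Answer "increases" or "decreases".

decreases

The distribution of mid-term attendance is itself part of what the teaching method does — it is an intermediate outcome. Holding it fixed would remove that part of the effect; the total effect is the pooled difference.
Pooled: the peer-tutoring programme 50.2% vs the self-study programme 70.1%; the self-study programme is higher overall.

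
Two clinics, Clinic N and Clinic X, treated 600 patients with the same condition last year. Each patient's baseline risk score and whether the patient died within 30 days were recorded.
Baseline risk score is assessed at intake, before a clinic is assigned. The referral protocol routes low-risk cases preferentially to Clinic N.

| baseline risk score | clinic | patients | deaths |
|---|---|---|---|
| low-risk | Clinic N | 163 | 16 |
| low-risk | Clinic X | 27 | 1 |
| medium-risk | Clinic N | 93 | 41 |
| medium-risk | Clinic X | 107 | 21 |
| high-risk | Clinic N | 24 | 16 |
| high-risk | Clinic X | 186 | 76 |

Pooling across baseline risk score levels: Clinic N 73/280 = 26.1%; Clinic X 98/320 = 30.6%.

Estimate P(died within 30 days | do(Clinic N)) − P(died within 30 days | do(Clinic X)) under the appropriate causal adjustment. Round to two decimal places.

The baseline risk score-specific comparison favours Clinic X throughout, but the pooled figures favour Clinic N. The question is whether to condition on baseline risk score.
Since baseline risk score is a pre-existing factor (not a product of the clinic) and it affects the outcome on its own, it is a confounder. The stratified rates, not the pooled rate, identify the causal effect.
Adjusting over the population distribution of baseline risk score: 0.317·(0.098−0.037) + 0.333·(0.441−0.196) + 0.350·(0.667−0.409) = +0.191.

+0.19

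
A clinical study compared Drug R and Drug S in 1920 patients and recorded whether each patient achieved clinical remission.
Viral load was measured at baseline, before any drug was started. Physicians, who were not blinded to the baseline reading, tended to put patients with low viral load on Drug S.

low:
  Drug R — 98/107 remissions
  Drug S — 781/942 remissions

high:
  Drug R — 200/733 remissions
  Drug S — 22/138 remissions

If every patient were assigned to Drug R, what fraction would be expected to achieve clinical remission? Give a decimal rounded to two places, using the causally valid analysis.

0.62

Within every viral load level Drug R has the higher rate, yet pooled Drug S does — Simpson's reversal.
Here viral load is a common cause — it drives both which drug a case falls under and the outcome. The crude comparison mixes populations; the stratum-specific rates are the causally relevant ones.
Standardising Drug R to the population viral load mix: 0.546·98/107 + 0.454·200/733 = 0.624.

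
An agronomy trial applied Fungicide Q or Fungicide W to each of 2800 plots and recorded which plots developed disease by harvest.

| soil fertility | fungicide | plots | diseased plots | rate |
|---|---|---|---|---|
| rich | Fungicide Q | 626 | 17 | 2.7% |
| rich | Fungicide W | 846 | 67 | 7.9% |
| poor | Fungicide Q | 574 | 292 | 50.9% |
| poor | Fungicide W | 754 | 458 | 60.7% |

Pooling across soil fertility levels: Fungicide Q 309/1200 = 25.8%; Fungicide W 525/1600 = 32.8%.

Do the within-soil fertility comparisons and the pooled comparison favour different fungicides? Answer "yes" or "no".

no

Within each soil fertility level (rich 2.7% vs 7.9%; poor 50.9% vs 60.7%), Fungicide Q has the lower rate every time. Pooled: 25.8% vs 32.8% — Fungicide Q has the lower rate overall. They agree.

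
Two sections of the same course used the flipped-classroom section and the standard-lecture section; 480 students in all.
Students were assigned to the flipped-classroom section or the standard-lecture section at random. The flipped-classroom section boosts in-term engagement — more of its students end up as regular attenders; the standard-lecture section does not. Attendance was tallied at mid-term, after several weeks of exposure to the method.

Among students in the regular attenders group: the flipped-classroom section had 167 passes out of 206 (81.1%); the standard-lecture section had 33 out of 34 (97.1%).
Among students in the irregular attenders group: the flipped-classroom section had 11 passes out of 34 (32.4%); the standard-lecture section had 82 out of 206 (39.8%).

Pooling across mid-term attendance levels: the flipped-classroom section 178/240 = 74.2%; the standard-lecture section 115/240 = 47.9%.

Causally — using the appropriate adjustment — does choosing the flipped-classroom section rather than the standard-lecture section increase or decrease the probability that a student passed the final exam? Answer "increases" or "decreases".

increases

the standard-lecture section is higher inside every mid-term attendance stratum but the flipped-classroom section is higher in aggregate. Whether to stratify depends on how mid-term attendance relates to the teaching method.
Mid-term attendance is recorded after the teaching method and is itself shifted by it — it sits on the causal path from teaching method to outcome. Conditioning on a mediator would strip out part of the effect we want; the pooled comparison gives the total causal effect.
Pooled: the flipped-classroom section 74.2% vs the standard-lecture section 47.9%; the flipped-classroom section is higher overall.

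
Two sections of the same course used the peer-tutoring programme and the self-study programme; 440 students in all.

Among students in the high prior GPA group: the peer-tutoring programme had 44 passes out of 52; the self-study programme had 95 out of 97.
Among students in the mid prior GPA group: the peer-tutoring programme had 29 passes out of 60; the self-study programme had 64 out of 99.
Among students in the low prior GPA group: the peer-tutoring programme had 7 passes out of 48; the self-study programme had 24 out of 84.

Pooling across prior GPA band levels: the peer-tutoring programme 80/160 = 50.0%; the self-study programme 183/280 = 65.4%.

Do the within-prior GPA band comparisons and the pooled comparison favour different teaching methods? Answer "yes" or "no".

Within each prior GPA band level (high prior GPA 84.6% vs 97.9%; mid prior GPA 48.3% vs 64.6%; low prior GPA 14.6% vs 28.6%), the self-study programme has the higher rate every time. Pooled: 50.0% vs 65.4% — the self-study programme has the higher rate overall. They agree.

no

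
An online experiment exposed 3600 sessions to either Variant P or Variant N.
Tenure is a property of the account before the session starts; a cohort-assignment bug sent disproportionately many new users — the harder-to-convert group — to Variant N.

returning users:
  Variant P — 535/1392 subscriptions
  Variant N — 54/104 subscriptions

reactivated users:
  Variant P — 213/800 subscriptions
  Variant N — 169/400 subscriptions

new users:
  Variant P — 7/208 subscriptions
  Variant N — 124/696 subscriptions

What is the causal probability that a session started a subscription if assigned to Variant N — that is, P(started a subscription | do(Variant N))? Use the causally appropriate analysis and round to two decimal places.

0.40

The stratified and pooled comparisons disagree (Variant N wins within each user tenure; Variant P wins overall), so the answer turns on the causal role of user tenure.
The imbalance in user tenure arose from how sessions were allocated, not from anything the variant did; and user tenure independently affects the outcome. The pooled gap is confounded — condition on user tenure.
Standardising Variant N to the population user tenure mix: 0.416·54/104 + 0.333·169/400 + 0.251·124/696 = 0.401.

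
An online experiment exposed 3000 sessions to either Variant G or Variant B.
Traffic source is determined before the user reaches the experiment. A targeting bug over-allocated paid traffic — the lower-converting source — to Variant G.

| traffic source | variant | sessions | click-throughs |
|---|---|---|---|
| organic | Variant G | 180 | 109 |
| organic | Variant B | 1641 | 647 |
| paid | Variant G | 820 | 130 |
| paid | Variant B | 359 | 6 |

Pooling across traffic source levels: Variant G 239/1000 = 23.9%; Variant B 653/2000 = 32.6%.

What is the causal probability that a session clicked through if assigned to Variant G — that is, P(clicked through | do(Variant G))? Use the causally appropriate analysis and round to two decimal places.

0.43

Within every traffic source level Variant G has the higher rate, yet pooled Variant B does — Simpson's reversal.
Nothing the variant does changes traffic source; the imbalance is an allocation artefact. With traffic source also predicting the outcome, the pooled figure is confounded, and the within-stratum comparison is the causal one.
Standardising Variant G to the population traffic source mix: 0.607·109/180 + 0.393·130/820 = 0.430.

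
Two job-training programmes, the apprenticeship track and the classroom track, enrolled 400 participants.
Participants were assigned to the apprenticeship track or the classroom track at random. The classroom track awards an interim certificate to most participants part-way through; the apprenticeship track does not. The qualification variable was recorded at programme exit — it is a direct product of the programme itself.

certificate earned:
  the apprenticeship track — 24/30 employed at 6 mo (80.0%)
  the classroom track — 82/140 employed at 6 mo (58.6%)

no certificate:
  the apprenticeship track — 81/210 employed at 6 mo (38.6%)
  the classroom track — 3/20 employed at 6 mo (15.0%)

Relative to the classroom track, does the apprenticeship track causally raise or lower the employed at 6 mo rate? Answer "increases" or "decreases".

Because the programme influences qualification attained during the programme, qualification attained during the programme is a post-treatment mediator, not a confounder. Stratifying on it would bias the estimate; the causal effect is the crude pooled difference.
Pooled: the apprenticeship track 43.8% vs the classroom track 53.1%; the classroom track is higher overall.

decreases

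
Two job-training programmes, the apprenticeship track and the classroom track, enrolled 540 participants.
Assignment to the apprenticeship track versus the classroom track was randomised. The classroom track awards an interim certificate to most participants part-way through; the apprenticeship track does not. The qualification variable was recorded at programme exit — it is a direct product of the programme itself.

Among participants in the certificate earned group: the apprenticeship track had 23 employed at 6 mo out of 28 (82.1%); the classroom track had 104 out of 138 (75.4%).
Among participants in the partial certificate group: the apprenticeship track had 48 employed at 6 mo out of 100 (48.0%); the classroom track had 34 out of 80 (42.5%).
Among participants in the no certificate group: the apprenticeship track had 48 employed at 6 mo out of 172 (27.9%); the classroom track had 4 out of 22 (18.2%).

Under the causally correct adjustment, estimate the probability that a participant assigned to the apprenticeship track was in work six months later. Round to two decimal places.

0.40

Qualification attained during the programme here is a post-treatment variable shaped by the programme; conditioning on it would introduce bias rather than remove it. The overall comparison is the causal one.
So P(outcome | do(the apprenticeship track)) is just the pooled rate for the apprenticeship track: 119/300 = 0.397.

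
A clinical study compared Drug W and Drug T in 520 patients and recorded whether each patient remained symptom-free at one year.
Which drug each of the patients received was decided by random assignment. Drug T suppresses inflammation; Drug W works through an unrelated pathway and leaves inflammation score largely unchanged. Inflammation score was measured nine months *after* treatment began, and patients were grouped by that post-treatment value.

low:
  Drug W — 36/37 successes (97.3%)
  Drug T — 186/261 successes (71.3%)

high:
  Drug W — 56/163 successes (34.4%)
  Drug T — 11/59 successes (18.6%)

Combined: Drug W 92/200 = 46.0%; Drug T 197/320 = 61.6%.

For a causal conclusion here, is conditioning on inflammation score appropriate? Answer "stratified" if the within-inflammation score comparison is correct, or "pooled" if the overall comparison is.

pooled

Inflammation score is recorded after the drug and is itself shifted by it — it sits on the causal path from drug to outcome. Conditioning on a mediator would strip out part of the effect we want; the pooled comparison gives the total causal effect.
Pooled: Drug W 46.0% vs Drug T 61.6%; Drug T is higher overall.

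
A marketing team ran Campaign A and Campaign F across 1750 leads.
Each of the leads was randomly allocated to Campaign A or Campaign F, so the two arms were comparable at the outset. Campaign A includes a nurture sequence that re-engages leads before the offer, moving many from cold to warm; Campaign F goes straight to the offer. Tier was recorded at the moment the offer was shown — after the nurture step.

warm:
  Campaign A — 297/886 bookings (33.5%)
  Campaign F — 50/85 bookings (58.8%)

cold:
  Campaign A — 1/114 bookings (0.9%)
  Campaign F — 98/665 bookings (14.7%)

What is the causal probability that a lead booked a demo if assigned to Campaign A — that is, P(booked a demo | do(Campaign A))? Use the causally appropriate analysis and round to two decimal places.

Campaign F is higher inside every engagement tier stratum but Campaign A is higher in aggregate. Whether to stratify depends on how engagement tier relates to the campaign.
Engagement tier lies on the pathway campaign → engagement tier → outcome, so adjusting for it blocks the indirect effect. For the total causal effect of campaign, use the unadjusted pooled rates.
So P(outcome | do(Campaign A)) is just the pooled rate for Campaign A: 298/1000 = 0.298.

0.30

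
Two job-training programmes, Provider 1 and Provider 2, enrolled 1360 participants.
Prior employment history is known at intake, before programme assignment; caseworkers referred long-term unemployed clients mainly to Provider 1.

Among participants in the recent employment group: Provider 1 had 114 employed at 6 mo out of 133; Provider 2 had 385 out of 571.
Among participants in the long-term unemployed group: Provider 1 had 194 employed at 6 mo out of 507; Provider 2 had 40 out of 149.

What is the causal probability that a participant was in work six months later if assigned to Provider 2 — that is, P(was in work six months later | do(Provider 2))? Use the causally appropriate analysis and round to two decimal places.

Nothing the programme does changes prior employment history; the imbalance is an allocation artefact. With prior employment history also predicting the outcome, the pooled figure is confounded, and the within-stratum comparison is the causal one.
Standardising Provider 2 to the population prior employment history mix: 0.518·385/571 + 0.482·40/149 = 0.479.

0.48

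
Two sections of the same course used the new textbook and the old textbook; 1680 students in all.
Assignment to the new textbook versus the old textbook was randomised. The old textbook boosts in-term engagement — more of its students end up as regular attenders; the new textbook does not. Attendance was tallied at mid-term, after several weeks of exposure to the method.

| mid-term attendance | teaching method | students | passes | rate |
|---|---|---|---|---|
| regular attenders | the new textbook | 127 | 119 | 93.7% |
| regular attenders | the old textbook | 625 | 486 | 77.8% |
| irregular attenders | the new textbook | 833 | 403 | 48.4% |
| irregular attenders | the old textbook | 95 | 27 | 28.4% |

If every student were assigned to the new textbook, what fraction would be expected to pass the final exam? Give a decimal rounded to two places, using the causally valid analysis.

Within every mid-term attendance level the new textbook has the higher rate, yet pooled the old textbook does — Simpson's reversal.
Mid-term attendance lies on the pathway teaching method → mid-term attendance → outcome, so adjusting for it blocks the indirect effect. For the total causal effect of teaching method, use the unadjusted pooled rates.
So P(outcome | do(the new textbook)) is just the pooled rate for the new textbook: 522/960 = 0.544.

0.54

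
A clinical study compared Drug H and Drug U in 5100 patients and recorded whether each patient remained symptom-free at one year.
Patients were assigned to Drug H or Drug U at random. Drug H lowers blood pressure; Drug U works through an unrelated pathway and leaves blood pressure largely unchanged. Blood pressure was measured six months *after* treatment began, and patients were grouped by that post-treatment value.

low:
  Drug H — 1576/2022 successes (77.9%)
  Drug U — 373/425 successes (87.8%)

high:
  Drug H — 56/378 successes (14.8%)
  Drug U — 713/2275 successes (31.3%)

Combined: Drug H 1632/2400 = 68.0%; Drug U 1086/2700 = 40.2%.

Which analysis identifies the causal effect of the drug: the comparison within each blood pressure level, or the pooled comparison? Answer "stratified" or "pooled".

Stratifying would compare drugs among patients the drugs themselves sorted into blood pressure groups — a form of selection on an intermediate. The unconditioned pooled rates give the total causal effect.
Pooled: Drug H 68.0% vs Drug U 40.2%; Drug H is higher overall.

pooled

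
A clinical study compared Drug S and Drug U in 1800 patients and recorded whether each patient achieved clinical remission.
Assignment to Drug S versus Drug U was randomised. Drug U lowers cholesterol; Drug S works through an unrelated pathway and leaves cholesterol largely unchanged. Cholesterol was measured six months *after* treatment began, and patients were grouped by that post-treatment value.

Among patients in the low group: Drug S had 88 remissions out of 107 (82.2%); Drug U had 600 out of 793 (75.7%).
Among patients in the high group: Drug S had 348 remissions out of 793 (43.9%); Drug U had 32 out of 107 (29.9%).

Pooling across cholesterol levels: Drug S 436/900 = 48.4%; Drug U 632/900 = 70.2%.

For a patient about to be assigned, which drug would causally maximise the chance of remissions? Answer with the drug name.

Within every cholesterol level Drug S has the higher rate, yet pooled Drug U does — Simpson's reversal.
Cholesterol lies on the pathway drug → cholesterol → outcome, so adjusting for it blocks the indirect effect. For the total causal effect of drug, use the unadjusted pooled rates.
Pooled: Drug S 48.4% vs Drug U 70.2%; Drug U is higher overall.

Drug U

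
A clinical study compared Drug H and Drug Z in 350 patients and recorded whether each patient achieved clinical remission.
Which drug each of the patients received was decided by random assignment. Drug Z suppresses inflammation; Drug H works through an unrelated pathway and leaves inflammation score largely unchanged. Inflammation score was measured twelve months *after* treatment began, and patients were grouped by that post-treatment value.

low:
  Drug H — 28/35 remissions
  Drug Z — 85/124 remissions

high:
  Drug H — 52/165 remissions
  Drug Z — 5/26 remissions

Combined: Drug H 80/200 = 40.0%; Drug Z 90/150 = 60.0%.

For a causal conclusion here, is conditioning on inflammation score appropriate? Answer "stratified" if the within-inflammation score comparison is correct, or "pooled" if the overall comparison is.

Inflammation score is downstream of the drug. One should not condition on a consequence of treatment, so the overall rates are the right comparison.
Pooled: Drug H 40.0% vs Drug Z 60.0%; Drug Z is higher overall.

pooled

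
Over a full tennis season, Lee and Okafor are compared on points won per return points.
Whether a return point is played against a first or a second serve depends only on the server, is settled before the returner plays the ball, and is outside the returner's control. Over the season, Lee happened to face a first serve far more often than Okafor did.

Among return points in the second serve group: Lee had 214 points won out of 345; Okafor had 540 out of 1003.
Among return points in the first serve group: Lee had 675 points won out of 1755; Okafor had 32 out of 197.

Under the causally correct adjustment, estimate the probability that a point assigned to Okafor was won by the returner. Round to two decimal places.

0.32

The stratified and pooled comparisons disagree (Lee wins within each serve type; Okafor wins overall), so the answer turns on the causal role of serve type.
Since serve type is a pre-existing factor (not a product of the player) and it affects the outcome on its own, it is a confounder. The stratified rates, not the pooled rate, identify the causal effect.
Standardising Okafor to the population serve type mix: 0.408·540/1003 + 0.592·32/197 = 0.316.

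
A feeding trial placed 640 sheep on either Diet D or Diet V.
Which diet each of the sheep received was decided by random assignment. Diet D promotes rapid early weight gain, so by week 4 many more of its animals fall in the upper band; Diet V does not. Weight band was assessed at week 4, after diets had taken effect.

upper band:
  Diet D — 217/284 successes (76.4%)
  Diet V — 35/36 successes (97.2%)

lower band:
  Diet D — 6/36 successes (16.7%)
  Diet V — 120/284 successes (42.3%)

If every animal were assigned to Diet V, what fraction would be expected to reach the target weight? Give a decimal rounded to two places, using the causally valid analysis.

Week-4 weight band lies on the pathway diet → week-4 weight band → outcome, so adjusting for it blocks the indirect effect. For the total causal effect of diet, use the unadjusted pooled rates.
So P(outcome | do(Diet V)) is just the pooled rate for Diet V: 155/320 = 0.484.

0.48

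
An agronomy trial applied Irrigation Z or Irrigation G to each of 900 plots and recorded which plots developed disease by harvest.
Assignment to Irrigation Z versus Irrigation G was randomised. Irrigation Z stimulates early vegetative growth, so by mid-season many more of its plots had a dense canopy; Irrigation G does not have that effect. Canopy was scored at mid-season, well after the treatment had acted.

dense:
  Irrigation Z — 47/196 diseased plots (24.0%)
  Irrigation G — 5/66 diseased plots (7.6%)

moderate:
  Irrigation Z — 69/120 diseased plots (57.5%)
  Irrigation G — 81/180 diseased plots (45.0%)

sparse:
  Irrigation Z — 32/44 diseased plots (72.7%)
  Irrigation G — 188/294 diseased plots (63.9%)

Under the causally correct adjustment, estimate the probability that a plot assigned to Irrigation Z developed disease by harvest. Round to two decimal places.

0.41

The stratified and pooled comparisons disagree (Irrigation G wins within each mid-season canopy; Irrigation Z wins overall), so the answer turns on the causal role of mid-season canopy.
Because the irrigation influences mid-season canopy, mid-season canopy is a post-treatment mediator, not a confounder. Stratifying on it would bias the estimate; the causal effect is the crude pooled difference.
So P(outcome | do(Irrigation Z)) is just the pooled rate for Irrigation Z: 148/360 = 0.411.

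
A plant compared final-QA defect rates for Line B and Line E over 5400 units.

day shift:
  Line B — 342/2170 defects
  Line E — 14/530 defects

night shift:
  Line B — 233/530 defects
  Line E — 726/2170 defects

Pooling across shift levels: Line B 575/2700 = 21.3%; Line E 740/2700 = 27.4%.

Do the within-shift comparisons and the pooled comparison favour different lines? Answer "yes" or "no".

yes

Within each shift level (day shift 15.8% vs 2.6%; night shift 44.0% vs 33.5%), Line E has the lower rate every time. Pooled: 21.3% vs 27.4% — Line B has the lower rate overall. The two comparisons disagree.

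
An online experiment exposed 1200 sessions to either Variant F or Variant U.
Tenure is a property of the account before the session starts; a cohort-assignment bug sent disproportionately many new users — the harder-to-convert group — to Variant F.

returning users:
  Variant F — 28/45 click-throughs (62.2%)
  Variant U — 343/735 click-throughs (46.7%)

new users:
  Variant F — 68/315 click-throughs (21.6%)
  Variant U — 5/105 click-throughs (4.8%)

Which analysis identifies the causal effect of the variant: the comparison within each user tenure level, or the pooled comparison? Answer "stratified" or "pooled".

Within every user tenure level Variant F has the higher rate, yet pooled Variant U does — Simpson's reversal.
Nothing the variant does changes user tenure; the imbalance is an allocation artefact. With user tenure also predicting the outcome, the pooled figure is confounded, and the within-stratum comparison is the causal one.
Within each level — returning users: 62.2% vs 46.7%; new users: 21.6% vs 4.8% — Variant F is higher every time.

stratified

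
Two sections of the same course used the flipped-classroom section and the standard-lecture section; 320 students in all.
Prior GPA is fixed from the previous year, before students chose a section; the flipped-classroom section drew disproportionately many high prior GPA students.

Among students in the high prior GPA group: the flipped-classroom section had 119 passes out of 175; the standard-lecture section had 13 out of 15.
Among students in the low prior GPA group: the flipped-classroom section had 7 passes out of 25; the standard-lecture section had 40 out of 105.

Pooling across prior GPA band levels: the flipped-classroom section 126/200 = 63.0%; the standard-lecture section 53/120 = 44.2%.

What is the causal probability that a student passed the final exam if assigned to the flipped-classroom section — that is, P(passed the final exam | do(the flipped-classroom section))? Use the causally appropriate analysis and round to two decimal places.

0.52

the standard-lecture section is higher inside every prior GPA band stratum but the flipped-classroom section is higher in aggregate. Whether to stratify depends on how prior GPA band relates to the teaching method.
Here prior GPA band is a common cause — it drives both which teaching method a case falls under and the outcome. The crude comparison mixes populations; the stratum-specific rates are the causally relevant ones.
Standardising the flipped-classroom section to the population prior GPA band mix: 0.594·119/175 + 0.406·7/25 = 0.518.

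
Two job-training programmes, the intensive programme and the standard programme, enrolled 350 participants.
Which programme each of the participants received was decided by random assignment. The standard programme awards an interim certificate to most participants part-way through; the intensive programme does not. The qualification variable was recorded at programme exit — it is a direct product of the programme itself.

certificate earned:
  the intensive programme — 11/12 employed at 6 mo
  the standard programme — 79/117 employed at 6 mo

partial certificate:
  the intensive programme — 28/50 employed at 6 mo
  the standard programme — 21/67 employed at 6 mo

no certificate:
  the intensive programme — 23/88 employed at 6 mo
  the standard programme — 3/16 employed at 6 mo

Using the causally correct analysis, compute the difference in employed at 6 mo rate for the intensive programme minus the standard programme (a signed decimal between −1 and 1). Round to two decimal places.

-0.10

The stratified and pooled comparisons disagree (the intensive programme wins within each qualification attained during the programme; the standard programme wins overall), so the answer turns on the causal role of qualification attained during the programme.
Stratifying would compare programmes among participants the programmes themselves sorted into qualification attained during the programme groups — a form of selection on an intermediate. The unconditioned pooled rates give the total causal effect.
The causal difference is the pooled difference: 0.413 − 0.515 = -0.102.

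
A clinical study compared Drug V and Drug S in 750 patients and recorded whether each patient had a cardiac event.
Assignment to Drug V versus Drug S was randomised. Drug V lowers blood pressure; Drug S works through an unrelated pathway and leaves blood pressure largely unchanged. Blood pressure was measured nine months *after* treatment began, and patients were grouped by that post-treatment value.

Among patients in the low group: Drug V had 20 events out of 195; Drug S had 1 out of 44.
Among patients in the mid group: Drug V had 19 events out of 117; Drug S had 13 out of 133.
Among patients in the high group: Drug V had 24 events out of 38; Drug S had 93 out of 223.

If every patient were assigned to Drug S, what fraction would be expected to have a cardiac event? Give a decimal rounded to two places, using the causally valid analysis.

0.27

Drug S is lower inside every blood pressure stratum but Drug V is lower in aggregate. Whether to stratify depends on how blood pressure relates to the drug.
Blood pressure lies on the pathway drug → blood pressure → outcome, so adjusting for it blocks the indirect effect. For the total causal effect of drug, use the unadjusted pooled rates.
So P(outcome | do(Drug S)) is just the pooled rate for Drug S: 107/400 = 0.268.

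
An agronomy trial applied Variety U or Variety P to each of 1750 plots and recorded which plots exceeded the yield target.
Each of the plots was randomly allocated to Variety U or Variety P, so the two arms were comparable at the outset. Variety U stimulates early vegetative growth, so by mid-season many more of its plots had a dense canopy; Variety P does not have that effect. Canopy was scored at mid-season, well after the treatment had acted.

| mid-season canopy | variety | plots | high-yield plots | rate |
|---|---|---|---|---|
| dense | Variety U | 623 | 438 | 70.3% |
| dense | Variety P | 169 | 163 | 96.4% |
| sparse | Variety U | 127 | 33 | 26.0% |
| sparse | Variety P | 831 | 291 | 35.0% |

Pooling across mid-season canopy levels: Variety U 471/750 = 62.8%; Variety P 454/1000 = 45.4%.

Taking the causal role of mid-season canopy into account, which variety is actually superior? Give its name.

Within every mid-season canopy level Variety P has the higher rate, yet pooled Variety U does — Simpson's reversal.
Mid-season canopy here is a post-treatment variable shaped by the variety; conditioning on it would introduce bias rather than remove it. The overall comparison is the causal one.
Pooled: Variety U 62.8% vs Variety P 45.4%; Variety U is higher overall.

Variety U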